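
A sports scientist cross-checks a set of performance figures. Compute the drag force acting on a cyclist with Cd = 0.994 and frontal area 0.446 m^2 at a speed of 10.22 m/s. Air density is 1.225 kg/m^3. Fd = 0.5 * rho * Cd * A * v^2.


Step 1: v^2 = 104.4484
Step 2: Fd = 0.5 * 1.225 * 0.994 * 0.446 * 104.4484
= 28.361 N

28.361 N


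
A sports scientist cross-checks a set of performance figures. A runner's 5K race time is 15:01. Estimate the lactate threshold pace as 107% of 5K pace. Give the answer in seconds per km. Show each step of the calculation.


Total race time = 15*60 + 1 = 901 seconds
5K pace = 901 / 5 = 180.2 sec/km
LT pace = 180.2 * 1.07 = 192.81 sec/km

192.81 s/km


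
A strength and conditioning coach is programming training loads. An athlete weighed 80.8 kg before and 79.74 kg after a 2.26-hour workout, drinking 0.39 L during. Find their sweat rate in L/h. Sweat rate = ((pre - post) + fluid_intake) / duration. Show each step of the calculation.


Body mass change = 1.06 kg
Total sweat loss = 1.06 + 0.39 = 1.45 L
Rate = 1.45 / 2.26 = 0.642 L/h

0.642 L/h


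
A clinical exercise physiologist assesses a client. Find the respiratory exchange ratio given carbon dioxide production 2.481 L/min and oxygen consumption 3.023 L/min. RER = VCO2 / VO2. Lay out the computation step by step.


VCO2 = 2.481 L/min
VO2 = 3.023 L/min
RER = 2.481 / 3.023 = 0.8207

0.8207


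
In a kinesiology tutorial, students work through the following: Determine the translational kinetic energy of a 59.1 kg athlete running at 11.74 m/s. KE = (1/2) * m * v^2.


KE = 0.5 * m * v^2
= 0.5 * 59.1 * 11.74^2
= 0.5 * 59.1 * 137.8276
= 4072.81 J

4072.81 J


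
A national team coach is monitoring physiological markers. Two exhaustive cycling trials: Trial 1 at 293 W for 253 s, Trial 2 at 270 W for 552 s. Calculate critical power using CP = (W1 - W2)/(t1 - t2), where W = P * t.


W1 = 293 * 253 = 74129 J
W2 = 270 * 552 = 149040 J
CP = (74129 - 149040) / (253 - 552)
= -74911 / -299
= 250.54 W

250.54 W


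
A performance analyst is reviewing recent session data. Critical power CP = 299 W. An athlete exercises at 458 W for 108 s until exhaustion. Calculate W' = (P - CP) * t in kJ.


P - CP = 458 - 299 = 159 W
W' = 159 * 108 = 17172 J
= 17172 / 1000 = 17.172 kJ

17.172 kJ


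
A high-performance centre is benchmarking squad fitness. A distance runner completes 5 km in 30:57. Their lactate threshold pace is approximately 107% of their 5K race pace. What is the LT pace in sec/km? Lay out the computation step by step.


Convert to seconds: 30 min 57 s = 1857 s
Pace per km = 1857 / 5 = 371.4 s/km
LT pace = 371.4 * 1.07 = 397.4 s/km

397.4 s/km


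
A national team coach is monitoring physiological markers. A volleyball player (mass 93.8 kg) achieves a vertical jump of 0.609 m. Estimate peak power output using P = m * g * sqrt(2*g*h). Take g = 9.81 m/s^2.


2 * g * h = 2 * 9.81 * 0.609 = 11.94858
sqrt(11.94858) = 3.456672 m/s
P = 93.8 * 9.81 * 3.456672 = 3180.75 W

3180.75 W


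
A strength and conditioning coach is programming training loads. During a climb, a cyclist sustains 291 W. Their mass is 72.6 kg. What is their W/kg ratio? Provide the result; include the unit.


Power-to-weight = 291 W / 72.6 kg
= 4.008 W/kg

4.008 W/kg


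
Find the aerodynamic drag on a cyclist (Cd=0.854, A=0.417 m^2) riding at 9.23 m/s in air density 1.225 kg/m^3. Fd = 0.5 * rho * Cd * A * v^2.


Fd = 0.5 * 1.225 * 0.854 * 0.417 * 9.23^2
= 0.5 * 1.225 * 0.854 * 0.417 * 85.1929
= 18.582 N

18.582 N


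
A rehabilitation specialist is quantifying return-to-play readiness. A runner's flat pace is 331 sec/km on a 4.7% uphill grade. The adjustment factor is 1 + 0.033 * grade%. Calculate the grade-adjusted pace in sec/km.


Factor = 1 + 0.033 * 4.7 = 1.1551
Adjusted pace = 331 * 1.1551
= 382.34 sec/km

382.34 s/km


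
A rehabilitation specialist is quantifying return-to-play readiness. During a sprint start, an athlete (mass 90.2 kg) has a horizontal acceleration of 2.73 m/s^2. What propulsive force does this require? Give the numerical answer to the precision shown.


Propulsive force = mass * acceleration
= 90.2 kg * 2.73 m/s^2
= 246.25 N

246.25 N


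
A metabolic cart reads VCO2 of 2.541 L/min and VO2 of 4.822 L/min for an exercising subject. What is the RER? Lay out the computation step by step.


RER = VCO2 / VO2 = 2.541 / 4.822 = 0.527

0.527


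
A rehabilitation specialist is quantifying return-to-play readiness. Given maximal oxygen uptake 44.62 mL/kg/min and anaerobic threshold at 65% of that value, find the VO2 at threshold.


Percentage as decimal = 0.65
VO2 at AT = 44.62 * 0.65 = 29.0 mL/kg/min

29.0 mL/kg/min


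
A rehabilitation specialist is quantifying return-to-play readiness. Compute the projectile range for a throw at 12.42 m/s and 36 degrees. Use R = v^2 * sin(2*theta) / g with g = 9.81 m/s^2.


Two times the angle = 72 degrees
sin(72) = 0.951057
R = 154.2564 * 0.951057 / 9.81 = 14.955 m

14.955 m


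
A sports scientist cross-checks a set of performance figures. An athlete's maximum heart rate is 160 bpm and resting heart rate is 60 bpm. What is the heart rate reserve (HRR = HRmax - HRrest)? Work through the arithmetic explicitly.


HRR = HRmax - HRrest
= 160 - 60
= 100 bpm

100 bpm


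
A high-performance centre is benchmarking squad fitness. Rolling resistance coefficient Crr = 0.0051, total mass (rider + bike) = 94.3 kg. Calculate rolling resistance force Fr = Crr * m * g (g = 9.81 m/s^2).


Fr = Crr * m * g
= 0.0051 * 94.3 * 9.81
= 4.718 N

4.718 N


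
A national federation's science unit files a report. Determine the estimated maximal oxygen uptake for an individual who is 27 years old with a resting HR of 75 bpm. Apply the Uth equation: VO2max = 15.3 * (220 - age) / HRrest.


HRmax = 220 - 27 = 193
VO2max = 15.3 * (193 / 75)
= 15.3 * 2.5733
= 39.37 mL/kg/min

39.37 mL/kg/min


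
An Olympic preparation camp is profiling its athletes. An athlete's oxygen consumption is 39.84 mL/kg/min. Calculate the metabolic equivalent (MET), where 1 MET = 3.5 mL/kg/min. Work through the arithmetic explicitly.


MET = VO2 / 3.5
= 39.84 / 3.5
= 11.38 METs

11.38 METs


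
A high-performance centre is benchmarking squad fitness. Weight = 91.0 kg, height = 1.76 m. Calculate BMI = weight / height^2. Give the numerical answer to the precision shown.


height^2 = 1.76^2 = 3.0976
BMI = 91.0 / 3.0976 = 29.38 kg/m^2

29.38 kg/m^2


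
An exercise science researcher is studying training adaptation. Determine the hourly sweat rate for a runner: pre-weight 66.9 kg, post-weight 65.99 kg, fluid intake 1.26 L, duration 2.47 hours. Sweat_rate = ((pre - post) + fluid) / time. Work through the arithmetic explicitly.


Mass lost = 66.9 - 65.99 = 0.91 kg
Add fluid consumed: 0.91 + 1.26 = 2.17 L total sweat
Sweat rate = 2.17 / 2.47 = 0.879 L/h

0.879 L/h


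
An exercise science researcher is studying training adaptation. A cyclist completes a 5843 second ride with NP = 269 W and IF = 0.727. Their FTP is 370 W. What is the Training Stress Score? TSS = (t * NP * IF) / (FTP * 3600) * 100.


t * NP * IF = 5843 * 269 * 0.727 = 1142674.609
FTP * 3600 = 1332000
TSS = (1142674.609 / 1332000) * 100 = 85.79

85.79 TSS


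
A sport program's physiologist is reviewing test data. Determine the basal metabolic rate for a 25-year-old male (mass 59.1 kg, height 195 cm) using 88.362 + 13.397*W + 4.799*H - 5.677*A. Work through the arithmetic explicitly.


BMR = 88.362 + 13.397*59.1 + 4.799*195 - 5.677*25
= 1674.0 kcal/day

1674.0 kcal/day


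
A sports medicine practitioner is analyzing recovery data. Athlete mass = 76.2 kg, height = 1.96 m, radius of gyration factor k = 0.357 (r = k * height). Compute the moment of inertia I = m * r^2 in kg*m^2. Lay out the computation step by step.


r = k * height = 0.357 * 1.96 = 0.69972 m
r^2 = 0.69972^2 = 0.489608
I = 76.2 * 0.489608 = 37.308 kg*m^2

37.308 kg*m^2


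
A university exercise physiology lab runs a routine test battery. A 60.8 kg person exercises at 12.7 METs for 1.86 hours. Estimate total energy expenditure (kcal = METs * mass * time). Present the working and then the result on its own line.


Energy = METs * mass(kg) * time(h)
= 12.7 * 60.8 * 1.86
= 1436.22 kcal

1436.22 kcal


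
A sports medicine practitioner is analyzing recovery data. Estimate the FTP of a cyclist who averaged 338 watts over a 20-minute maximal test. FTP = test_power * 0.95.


FTP = 338 * 0.95 = 321.1 W

321.1 W


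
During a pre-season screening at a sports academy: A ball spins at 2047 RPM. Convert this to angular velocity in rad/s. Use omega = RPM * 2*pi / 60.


omega = 2047 * 2 * pi / 60
= 2047 * 6.28318531 / 60
= 12861.68 / 60
= 214.361 rad/s

214.361 rad/s


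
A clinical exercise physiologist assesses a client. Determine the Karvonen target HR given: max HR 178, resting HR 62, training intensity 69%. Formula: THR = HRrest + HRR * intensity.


HRR = HRmax - HRrest = 178 - 62 = 116
THR = 62 + 116 * 0.69
= 142.04 bpm

142.04 bpm


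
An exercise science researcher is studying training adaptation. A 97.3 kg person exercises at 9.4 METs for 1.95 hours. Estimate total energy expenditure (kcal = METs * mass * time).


Energy = METs * mass(kg) * time(h)
= 9.4 * 97.3 * 1.95
= 1783.51 kcal

1783.51 kcal


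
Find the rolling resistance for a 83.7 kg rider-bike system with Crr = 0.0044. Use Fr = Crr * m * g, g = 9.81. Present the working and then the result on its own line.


m * g = 83.7 * 9.81 = 821.097 N
Fr = 0.0044 * 821.097 = 3.613 N

3.613 N


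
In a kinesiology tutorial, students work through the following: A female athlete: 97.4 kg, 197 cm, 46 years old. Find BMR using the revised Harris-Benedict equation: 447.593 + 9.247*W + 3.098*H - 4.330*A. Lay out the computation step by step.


Intercept = 447.593
Weight contribution = 9.247 * 97.4 = 900.6578
Height contribution = 3.098 * 197 = 610.306
Age contribution = 4.33 * 46 = 199.18
BMR = 447.593 + 900.6578 + 610.306 - 199.18
= 1759.38 kcal/day

1759.38 kcal/day


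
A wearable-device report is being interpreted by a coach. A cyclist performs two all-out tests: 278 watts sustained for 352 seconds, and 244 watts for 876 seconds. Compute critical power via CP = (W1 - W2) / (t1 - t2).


W1 = P1 * t1 = 278 * 352 = 97856 J
W2 = P2 * t2 = 244 * 876 = 213744 J
CP = (97856 - 213744) / (352 - 876)
= 221.16 W

221.16 W


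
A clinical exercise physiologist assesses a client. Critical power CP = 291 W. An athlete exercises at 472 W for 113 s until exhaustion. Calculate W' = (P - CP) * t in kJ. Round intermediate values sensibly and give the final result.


P - CP = 472 - 291 = 181 W
W' = 181 * 113 = 20453 J
= 20453 / 1000 = 20.453 kJ

20.453 kJ


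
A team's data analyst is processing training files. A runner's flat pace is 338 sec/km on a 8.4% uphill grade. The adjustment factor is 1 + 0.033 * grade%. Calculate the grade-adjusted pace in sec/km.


Factor = 1 + 0.033 * 8.4 = 1.2772
Adjusted pace = 338 * 1.2772
= 431.69 sec/km

431.69 s/km


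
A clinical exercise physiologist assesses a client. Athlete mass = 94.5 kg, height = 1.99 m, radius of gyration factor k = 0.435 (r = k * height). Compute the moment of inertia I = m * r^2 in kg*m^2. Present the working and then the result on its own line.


r = k * height = 0.435 * 1.99 = 0.86565 m
r^2 = 0.86565^2 = 0.74935
I = 94.5 * 0.74935 = 70.814 kg*m^2

70.814 kg*m^2


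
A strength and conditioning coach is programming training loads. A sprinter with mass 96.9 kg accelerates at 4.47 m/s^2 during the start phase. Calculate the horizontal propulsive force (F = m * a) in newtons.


F = m * a
= 96.9 * 4.47
= 433.14 N

433.14 N


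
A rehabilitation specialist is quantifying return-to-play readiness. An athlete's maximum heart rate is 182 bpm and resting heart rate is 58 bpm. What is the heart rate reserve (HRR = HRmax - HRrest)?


HRR = HRmax - HRrest
= 182 - 58
= 124 bpm

124 bpm


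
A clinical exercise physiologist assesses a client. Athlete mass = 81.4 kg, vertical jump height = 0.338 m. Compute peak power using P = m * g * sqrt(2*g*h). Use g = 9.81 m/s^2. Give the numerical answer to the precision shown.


sqrt(2 * 9.81 * 0.338) = sqrt(6.63156) = 2.575182 m/s
P = 81.4 * 9.81 * 2.575182
= 2056.37 W

2056.37 W


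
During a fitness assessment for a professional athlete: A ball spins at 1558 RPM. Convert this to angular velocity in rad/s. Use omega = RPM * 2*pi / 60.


omega = 1558 * 2 * pi / 60
= 1558 * 6.28318531 / 60
= 9789.203 / 60
= 163.153 rad/s

163.153 rad/s


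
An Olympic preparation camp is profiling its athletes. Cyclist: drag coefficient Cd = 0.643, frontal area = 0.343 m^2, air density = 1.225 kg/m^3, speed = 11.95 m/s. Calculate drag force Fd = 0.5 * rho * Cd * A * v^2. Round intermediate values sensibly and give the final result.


v^2 = 11.95^2 = 142.8025
Fd = 0.5 * 1.225 * 0.643 * 0.343 * 142.8025
= 19.291 N

19.291 N


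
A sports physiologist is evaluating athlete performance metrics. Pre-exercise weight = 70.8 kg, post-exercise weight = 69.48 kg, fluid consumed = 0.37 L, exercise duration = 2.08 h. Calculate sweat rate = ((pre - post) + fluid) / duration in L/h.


Weight loss = 70.8 - 69.48 = 1.32 kg (approx L)
Total sweat = 1.32 + 0.37 = 1.69 L
Sweat rate = 1.69 / 2.08 = 0.813 L/h

0.813 L/h


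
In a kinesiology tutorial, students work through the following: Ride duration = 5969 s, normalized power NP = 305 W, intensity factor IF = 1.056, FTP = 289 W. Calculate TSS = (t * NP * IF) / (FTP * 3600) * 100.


Numerator = 5969 * 305 * 1.056 = 1922495.52
Denominator = 289 * 3600 = 1040400
TSS = 1922495.52 / 1040400 * 100
= 184.78

184.78 TSS


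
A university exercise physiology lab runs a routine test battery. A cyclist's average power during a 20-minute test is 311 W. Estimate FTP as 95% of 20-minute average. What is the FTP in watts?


FTP = 20-min power * 0.95
= 311 * 0.95
= 295.45 W

295.45 W


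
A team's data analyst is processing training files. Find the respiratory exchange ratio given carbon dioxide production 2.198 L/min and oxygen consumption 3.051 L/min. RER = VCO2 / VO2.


VCO2 = 2.198 L/min
VO2 = 3.051 L/min
RER = 2.198 / 3.051 = 0.7204

0.7204


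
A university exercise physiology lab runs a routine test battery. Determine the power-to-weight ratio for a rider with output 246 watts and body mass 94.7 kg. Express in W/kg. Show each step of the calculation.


P/W = 246 / 94.7 = 2.598 W/kg

2.598 W/kg


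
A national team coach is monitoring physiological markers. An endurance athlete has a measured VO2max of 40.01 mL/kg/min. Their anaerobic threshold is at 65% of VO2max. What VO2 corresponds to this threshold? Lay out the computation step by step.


Anaerobic threshold VO2 = VO2max * 65%
= 40.01 * 0.65
= 26.01 mL/kg/min

26.01 mL/kg/min


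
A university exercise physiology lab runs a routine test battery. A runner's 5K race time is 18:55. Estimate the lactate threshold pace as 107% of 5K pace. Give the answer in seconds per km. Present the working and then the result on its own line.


Total race time = 18*60 + 55 = 1135 seconds
5K pace = 1135 / 5 = 227.0 sec/km
LT pace = 227.0 * 1.07 = 242.89 sec/km

242.89 s/km


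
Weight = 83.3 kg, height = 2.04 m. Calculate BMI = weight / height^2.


height^2 = 2.04^2 = 4.1616
BMI = 83.3 / 4.1616 = 20.02 kg/m^2

20.02 kg/m^2


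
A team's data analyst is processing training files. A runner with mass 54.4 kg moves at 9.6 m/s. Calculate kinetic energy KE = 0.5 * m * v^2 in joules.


v^2 = 9.6^2 = 92.16
KE = 0.5 * 54.4 * 92.16
= 2506.75 J

2506.75 J


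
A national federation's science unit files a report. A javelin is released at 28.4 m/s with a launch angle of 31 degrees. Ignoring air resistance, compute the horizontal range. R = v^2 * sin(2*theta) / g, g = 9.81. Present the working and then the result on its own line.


Launch speed squared = 806.56
sin(2 * 31 deg) = 0.882948
Range = 806.56 * 0.882948 / 9.81
= 72.594 m

72.594 m


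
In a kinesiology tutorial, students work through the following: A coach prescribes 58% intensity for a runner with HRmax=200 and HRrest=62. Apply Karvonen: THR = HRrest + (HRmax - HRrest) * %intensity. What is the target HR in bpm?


Heart rate reserve = 200 - 62 = 138
Intensity fraction = 58 / 100 = 0.58
THR = 62 + 138 * 0.58 = 142.04 bpm

142.04 bpm


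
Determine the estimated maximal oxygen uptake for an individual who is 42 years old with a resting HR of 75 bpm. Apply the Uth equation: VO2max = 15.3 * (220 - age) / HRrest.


HRmax = 220 - 42 = 178
VO2max = 15.3 * (178 / 75)
= 15.3 * 2.3733
= 36.31 mL/kg/min

36.31 mL/kg/min


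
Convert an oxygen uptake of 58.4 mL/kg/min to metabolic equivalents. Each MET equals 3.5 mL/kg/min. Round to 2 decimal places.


One MET = 3.5 mL/kg/min
Number of METs = 58.4 / 3.5
= 16.69 METs

16.69 METs


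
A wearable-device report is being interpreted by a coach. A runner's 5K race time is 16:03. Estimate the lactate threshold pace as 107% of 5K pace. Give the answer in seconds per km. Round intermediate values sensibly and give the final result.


Total race time = 16*60 + 3 = 963 seconds
5K pace = 963 / 5 = 192.6 sec/km
LT pace = 192.6 * 1.07 = 206.08 sec/km

206.08 s/km


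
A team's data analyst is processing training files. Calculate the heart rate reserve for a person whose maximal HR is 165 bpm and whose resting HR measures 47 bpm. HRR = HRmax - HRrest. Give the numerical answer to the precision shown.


HRmax = 165 bpm
HRrest = 47 bpm
HRR = 165 - 47 = 118 bpm

118 bpm


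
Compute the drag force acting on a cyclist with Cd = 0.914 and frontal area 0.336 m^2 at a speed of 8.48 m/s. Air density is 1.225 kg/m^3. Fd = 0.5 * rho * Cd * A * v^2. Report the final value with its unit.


Step 1: v^2 = 71.9104
Step 2: Fd = 0.5 * 1.225 * 0.914 * 0.336 * 71.9104
= 13.526 N

13.526 N


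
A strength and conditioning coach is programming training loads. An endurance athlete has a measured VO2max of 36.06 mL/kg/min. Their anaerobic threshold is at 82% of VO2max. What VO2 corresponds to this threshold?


Anaerobic threshold VO2 = VO2max * 82%
= 36.06 * 0.82
= 29.57 mL/kg/min

29.57 mL/kg/min


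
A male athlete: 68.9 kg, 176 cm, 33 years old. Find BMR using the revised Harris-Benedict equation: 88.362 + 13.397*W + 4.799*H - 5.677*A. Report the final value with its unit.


Intercept = 88.362
Weight contribution = 13.397 * 68.9 = 923.0533
Height contribution = 4.799 * 176 = 844.624
Age contribution = 5.677 * 33 = 187.341
BMR = 88.362 + 923.0533 + 844.624 - 187.341
= 1668.7 kcal/day

1668.7 kcal/day


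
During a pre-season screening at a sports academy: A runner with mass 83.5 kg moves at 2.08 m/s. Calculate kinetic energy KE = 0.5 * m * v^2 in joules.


v^2 = 2.08^2 = 4.3264
KE = 0.5 * 83.5 * 4.3264
= 180.63 J

180.63 J


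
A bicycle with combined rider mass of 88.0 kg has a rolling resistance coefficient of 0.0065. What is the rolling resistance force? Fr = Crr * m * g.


Fr = 0.0065 * 88.0 * 9.81
= 0.572 * 9.81
= 5.611 N

5.611 N


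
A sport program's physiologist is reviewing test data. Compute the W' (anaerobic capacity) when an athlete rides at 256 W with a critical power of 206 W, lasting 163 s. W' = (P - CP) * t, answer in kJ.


Above-CP power = 50 W
Duration = 163 s
W' = 50 * 163 = 8150 J
Convert: 8150 / 1000 = 8.15 kJ

8.15 kJ


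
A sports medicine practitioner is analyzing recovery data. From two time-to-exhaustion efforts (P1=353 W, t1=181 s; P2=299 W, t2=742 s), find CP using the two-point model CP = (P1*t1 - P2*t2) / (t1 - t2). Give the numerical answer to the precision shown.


Work in trial 1 = 63893 J
Work in trial 2 = 221858 J
Delta work = -157965 J
Delta time = -561 s
CP = -157965 / -561 = 281.58 W

281.58 W


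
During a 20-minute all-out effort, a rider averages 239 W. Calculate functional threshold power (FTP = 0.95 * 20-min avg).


FTP = 0.95 * 239
= 227.05 W

227.05 W


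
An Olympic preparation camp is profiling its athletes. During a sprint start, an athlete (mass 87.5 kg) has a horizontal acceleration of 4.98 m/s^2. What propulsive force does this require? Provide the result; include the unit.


Propulsive force = mass * acceleration
= 87.5 kg * 4.98 m/s^2
= 435.75 N

435.75 N


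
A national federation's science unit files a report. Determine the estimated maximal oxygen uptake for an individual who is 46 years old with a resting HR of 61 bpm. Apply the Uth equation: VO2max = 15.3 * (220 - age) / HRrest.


HRmax = 220 - 46 = 174
VO2max = 15.3 * (174 / 61)
= 15.3 * 2.8525
= 43.64 mL/kg/min

43.64 mL/kg/min


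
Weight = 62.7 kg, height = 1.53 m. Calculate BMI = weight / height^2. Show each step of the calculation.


height^2 = 1.53^2 = 2.3409
BMI = 62.7 / 2.3409 = 26.78 kg/m^2

26.78 kg/m^2


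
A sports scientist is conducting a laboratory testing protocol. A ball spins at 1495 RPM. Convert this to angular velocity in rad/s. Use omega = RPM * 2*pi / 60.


omega = 1495 * 2 * pi / 60
= 1495 * 6.28318531 / 60
= 9393.362 / 60
= 156.556 rad/s

156.556 rad/s


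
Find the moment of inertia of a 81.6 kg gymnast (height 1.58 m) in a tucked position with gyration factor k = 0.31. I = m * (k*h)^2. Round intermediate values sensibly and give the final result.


Radius of gyration = 0.31 * 1.58 = 0.4898 m
I = 81.6 * 0.4898^2
= 81.6 * 0.239904
= 19.576 kg*m^2

19.576 kg*m^2


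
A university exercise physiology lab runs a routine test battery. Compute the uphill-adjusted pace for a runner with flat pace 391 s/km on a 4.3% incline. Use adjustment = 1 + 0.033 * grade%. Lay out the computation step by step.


Adjustment factor = 1 + 0.033 * 4.3 = 1.1419
Grade-adjusted pace = 391 * 1.1419 = 446.48 s/km

446.48 s/km


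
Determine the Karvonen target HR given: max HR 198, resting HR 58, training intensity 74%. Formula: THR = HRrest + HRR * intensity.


HRR = HRmax - HRrest = 198 - 58 = 140
THR = 58 + 140 * 0.74
= 161.6 bpm

161.6 bpm


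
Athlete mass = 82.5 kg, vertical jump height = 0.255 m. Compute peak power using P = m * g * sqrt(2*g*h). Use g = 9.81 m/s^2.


sqrt(2 * 9.81 * 0.255) = sqrt(5.0031) = 2.236761 m/s
P = 82.5 * 9.81 * 2.236761
= 1810.27 W

1810.27 W


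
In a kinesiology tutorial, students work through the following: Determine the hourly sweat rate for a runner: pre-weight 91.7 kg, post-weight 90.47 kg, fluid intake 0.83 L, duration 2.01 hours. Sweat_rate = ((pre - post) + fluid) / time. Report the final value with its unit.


Mass lost = 91.7 - 90.47 = 1.23 kg
Add fluid consumed: 1.23 + 0.83 = 2.06 L total sweat
Sweat rate = 2.06 / 2.01 = 1.025 L/h

1.025 L/h


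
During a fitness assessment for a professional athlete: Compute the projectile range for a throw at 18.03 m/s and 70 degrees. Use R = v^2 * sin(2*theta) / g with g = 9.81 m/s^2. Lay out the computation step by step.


Two times the angle = 140 degrees
sin(140) = 0.642788
R = 325.0809 * 0.642788 / 9.81 = 21.301 m

21.301 m


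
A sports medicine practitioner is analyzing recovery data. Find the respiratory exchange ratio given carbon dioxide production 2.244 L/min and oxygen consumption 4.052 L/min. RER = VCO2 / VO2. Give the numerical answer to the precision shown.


VCO2 = 2.244 L/min
VO2 = 4.052 L/min
RER = 2.244 / 4.052 = 0.5538

0.5538


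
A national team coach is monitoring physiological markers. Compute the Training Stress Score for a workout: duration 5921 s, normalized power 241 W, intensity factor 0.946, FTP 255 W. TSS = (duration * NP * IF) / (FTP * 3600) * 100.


Product = 5921 * 241 * 0.946 = 1349905.106
Base = 255 * 3600 = 918000
TSS = 1349905.106 / 918000 * 100 = 147.05

147.05 TSS


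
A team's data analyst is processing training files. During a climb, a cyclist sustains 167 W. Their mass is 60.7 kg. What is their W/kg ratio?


Power-to-weight = 167 W / 60.7 kg
= 2.751 W/kg

2.751 W/kg


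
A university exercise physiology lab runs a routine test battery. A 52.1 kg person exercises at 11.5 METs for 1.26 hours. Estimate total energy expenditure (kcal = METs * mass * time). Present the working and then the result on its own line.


Energy = METs * mass(kg) * time(h)
= 11.5 * 52.1 * 1.26
= 754.93 kcal

754.93 kcal


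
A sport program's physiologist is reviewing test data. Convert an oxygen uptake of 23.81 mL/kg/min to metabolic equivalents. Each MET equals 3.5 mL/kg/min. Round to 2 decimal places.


One MET = 3.5 mL/kg/min
Number of METs = 23.81 / 3.5
= 6.8 METs

6.8 METs


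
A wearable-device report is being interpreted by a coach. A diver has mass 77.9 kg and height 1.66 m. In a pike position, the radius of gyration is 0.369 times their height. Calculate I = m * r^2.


r = 0.369 * 1.66 = 0.61254 m
I = m * r^2 = 77.9 * 0.375205 = 29.228 kg*m^2

29.228 kg*m^2


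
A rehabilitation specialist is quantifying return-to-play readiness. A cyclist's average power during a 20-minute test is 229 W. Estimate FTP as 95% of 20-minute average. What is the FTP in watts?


FTP = 20-min power * 0.95
= 229 * 0.95
= 217.55 W

217.55 W


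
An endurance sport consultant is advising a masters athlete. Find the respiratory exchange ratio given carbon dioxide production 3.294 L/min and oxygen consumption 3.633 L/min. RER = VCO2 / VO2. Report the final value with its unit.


VCO2 = 3.294 L/min
VO2 = 3.633 L/min
RER = 3.294 / 3.633 = 0.9067

0.9067


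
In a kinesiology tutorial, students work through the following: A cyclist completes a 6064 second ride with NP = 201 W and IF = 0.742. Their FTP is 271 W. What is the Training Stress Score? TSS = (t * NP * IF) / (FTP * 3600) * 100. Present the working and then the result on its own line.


t * NP * IF = 6064 * 201 * 0.742 = 904397.088
FTP * 3600 = 975600
TSS = (904397.088 / 975600) * 100 = 92.7

92.7 TSS


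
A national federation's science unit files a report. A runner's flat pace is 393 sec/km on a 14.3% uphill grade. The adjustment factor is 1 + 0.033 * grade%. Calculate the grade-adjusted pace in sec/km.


Factor = 1 + 0.033 * 14.3 = 1.4719
Adjusted pace = 393 * 1.4719
= 578.46 sec/km

578.46 s/km


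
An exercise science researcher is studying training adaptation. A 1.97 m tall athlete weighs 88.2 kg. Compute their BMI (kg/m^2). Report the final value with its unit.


height^2 = 3.8809 m^2
BMI = 88.2 / 3.8809 = 22.73 kg/m^2

22.73 kg/m^2


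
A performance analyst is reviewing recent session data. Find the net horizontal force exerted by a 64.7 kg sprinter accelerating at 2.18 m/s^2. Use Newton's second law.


Newton's second law: F = m * a
F = 64.7 * 2.18 = 141.05 N

141.05 N


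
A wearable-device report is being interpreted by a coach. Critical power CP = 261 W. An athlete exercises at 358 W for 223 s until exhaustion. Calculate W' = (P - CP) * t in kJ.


P - CP = 358 - 261 = 97 W
W' = 97 * 223 = 21631 J
= 21631 / 1000 = 21.631 kJ

21.631 kJ


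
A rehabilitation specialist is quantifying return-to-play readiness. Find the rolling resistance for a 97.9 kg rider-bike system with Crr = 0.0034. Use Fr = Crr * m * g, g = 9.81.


m * g = 97.9 * 9.81 = 960.399 N
Fr = 0.0034 * 960.399 = 3.265 N

3.265 N


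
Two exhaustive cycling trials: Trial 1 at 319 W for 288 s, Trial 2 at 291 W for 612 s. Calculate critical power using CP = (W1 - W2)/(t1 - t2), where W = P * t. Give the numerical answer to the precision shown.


W1 = 319 * 288 = 91872 J
W2 = 291 * 612 = 178092 J
CP = (91872 - 178092) / (288 - 612)
= -86220 / -324
= 266.11 W

266.11 W


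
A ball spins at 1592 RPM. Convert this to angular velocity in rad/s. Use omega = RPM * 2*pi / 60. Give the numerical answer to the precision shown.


omega = 1592 * 2 * pi / 60
= 1592 * 6.28318531 / 60
= 10002.831 / 60
= 166.714 rad/s

166.714 rad/s


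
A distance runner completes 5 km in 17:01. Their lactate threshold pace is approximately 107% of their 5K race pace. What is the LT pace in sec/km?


Convert to seconds: 17 min 1 s = 1021 s
Pace per km = 1021 / 5 = 204.2 s/km
LT pace = 204.2 * 1.07 = 218.49 s/km

218.49 s/km


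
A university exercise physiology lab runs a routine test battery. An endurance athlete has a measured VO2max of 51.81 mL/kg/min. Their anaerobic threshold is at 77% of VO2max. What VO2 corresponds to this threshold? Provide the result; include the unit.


Anaerobic threshold VO2 = VO2max * 77%
= 51.81 * 0.77
= 39.89 mL/kg/min

39.89 mL/kg/min


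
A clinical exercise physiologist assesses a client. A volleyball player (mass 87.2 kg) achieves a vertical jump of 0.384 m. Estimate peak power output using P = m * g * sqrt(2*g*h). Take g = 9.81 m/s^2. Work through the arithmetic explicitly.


2 * g * h = 2 * 9.81 * 0.384 = 7.53408
sqrt(7.53408) = 2.744828 m/s
P = 87.2 * 9.81 * 2.744828 = 2348.01 W

2348.01 W


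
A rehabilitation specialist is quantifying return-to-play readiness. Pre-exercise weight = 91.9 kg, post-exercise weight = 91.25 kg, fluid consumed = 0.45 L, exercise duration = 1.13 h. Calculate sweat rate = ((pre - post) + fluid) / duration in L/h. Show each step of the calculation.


Weight loss = 91.9 - 91.25 = 0.65 kg (approx L)
Total sweat = 0.65 + 0.45 = 1.1 L
Sweat rate = 1.1 / 1.13 = 0.973 L/h

0.973 L/h


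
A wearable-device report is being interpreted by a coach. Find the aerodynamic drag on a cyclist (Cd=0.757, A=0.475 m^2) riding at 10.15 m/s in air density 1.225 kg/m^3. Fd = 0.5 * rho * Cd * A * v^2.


Fd = 0.5 * 1.225 * 0.757 * 0.475 * 10.15^2
= 0.5 * 1.225 * 0.757 * 0.475 * 103.0225
= 22.69 N

22.69 N


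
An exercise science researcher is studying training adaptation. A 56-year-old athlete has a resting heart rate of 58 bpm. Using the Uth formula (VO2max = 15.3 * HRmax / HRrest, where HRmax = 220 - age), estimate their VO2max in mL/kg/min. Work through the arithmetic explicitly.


HRmax = 220 - 56 = 164 bpm
Ratio = HRmax / HRrest = 164 / 58 = 2.8276
VO2max = 15.3 * 2.8276 = 43.26 mL/kg/min

43.26 mL/kg/min


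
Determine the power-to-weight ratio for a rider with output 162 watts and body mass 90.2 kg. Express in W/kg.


P/W = 162 / 90.2 = 1.796 W/kg

1.796 W/kg


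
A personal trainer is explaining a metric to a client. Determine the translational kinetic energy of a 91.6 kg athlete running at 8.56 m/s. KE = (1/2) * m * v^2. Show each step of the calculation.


KE = 0.5 * m * v^2
= 0.5 * 91.6 * 8.56^2
= 0.5 * 91.6 * 73.2736
= 3355.93 J

3355.93 J


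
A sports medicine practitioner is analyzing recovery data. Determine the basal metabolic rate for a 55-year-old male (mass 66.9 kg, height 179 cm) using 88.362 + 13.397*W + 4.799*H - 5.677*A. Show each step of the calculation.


BMR = 88.362 + 13.397*66.9 + 4.799*179 - 5.677*55
= 1531.41 kcal/day

1531.41 kcal/day


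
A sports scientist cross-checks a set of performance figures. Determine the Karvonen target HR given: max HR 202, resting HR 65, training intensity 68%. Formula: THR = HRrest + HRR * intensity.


HRR = HRmax - HRrest = 202 - 65 = 137
THR = 65 + 137 * 0.68
= 158.16 bpm

158.16 bpm


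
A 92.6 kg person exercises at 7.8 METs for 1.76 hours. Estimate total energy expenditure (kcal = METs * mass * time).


Energy = METs * mass(kg) * time(h)
= 7.8 * 92.6 * 1.76
= 1271.21 kcal

1271.21 kcal


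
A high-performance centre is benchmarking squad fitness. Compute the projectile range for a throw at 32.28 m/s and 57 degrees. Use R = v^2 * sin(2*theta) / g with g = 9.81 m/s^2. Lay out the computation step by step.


Two times the angle = 114 degrees
sin(114) = 0.913545
R = 1041.9984 * 0.913545 / 9.81 = 97.035 m

97.035 m


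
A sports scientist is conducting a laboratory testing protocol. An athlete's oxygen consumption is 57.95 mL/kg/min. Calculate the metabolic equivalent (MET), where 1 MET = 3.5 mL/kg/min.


MET = VO2 / 3.5
= 57.95 / 3.5
= 16.56 METs

16.56 METs


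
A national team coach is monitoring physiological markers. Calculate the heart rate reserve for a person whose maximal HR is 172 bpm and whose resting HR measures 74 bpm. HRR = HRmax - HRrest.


HRmax = 172 bpm
HRrest = 74 bpm
HRR = 172 - 74 = 98 bpm

98 bpm


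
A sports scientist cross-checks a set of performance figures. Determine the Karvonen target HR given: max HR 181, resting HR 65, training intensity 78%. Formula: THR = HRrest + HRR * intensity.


HRR = HRmax - HRrest = 181 - 65 = 116
THR = 65 + 116 * 0.78
= 155.48 bpm

155.48 bpm


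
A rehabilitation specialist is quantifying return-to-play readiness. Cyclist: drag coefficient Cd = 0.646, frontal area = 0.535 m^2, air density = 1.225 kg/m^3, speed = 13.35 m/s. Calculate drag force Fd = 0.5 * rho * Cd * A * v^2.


v^2 = 13.35^2 = 178.2225
Fd = 0.5 * 1.225 * 0.646 * 0.535 * 178.2225
= 37.727 N

37.727 N


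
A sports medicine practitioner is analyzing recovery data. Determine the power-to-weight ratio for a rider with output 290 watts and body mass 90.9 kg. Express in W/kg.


P/W = 290 / 90.9 = 3.19 W/kg

3.19 W/kg


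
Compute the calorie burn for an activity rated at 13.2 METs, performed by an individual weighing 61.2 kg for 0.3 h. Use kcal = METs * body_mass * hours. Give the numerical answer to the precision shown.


Product of METs and mass = 13.2 * 61.2 = 807.84
Total kcal = 807.84 * 0.3 = 242.35 kcal

242.35 kcal


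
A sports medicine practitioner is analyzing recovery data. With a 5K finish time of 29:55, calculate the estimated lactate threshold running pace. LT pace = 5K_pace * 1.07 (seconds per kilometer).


Race duration = 1795 s for 5 km
Average pace = 1795 / 5 = 359.0 s/km
LT pace = 359.0 * 1.07
= 384.13 s/km

384.13 s/km


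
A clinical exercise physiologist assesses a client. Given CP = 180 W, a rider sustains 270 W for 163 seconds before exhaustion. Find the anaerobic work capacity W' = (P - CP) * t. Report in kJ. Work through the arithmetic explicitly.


Excess power = 270 - 180 = 90 W
Work above CP = 90 * 163 = 14670 J
W' = 14.67 kJ

14.67 kJ


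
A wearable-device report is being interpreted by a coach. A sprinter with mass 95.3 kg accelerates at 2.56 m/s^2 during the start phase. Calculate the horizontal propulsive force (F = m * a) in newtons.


F = m * a
= 95.3 * 2.56
= 243.97 N

243.97 N


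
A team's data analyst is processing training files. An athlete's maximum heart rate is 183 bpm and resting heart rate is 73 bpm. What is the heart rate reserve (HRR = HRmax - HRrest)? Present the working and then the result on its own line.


HRR = HRmax - HRrest
= 183 - 73
= 110 bpm

110 bpm


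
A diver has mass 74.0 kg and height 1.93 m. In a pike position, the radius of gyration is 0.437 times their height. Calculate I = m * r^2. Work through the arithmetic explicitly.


r = 0.437 * 1.93 = 0.84341 m
I = m * r^2 = 74.0 * 0.71134 = 52.639 kg*m^2

52.639 kg*m^2


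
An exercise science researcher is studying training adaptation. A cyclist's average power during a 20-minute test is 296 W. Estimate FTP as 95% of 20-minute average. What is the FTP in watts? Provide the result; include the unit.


FTP = 20-min power * 0.95
= 296 * 0.95
= 281.2 W

281.2 W


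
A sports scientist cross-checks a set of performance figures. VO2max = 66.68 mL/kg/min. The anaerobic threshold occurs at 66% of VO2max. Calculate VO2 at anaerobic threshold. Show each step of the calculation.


AT fraction = 66 / 100 = 0.66
AT VO2 = 66.68 * 0.66
= 44.01 mL/kg/min

44.01 mL/kg/min


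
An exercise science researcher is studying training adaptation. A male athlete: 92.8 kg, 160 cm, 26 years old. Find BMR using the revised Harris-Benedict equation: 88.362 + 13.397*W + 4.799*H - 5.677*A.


Intercept = 88.362
Weight contribution = 13.397 * 92.8 = 1243.2416
Height contribution = 4.799 * 160 = 767.84
Age contribution = 5.677 * 26 = 147.602
BMR = 88.362 + 1243.2416 + 767.84 - 147.602
= 1951.84 kcal/day

1951.84 kcal/day


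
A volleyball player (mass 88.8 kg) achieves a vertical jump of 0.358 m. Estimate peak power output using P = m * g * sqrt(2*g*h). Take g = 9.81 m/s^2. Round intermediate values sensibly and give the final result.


2 * g * h = 2 * 9.81 * 0.358 = 7.02396
sqrt(7.02396) = 2.650275 m/s
P = 88.8 * 9.81 * 2.650275 = 2308.73 W

2308.73 W


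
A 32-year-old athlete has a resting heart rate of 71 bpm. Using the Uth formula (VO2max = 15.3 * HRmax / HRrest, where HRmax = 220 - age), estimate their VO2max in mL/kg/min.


HRmax = 220 - 32 = 188 bpm
Ratio = HRmax / HRrest = 188 / 71 = 2.6479
VO2max = 15.3 * 2.6479 = 40.51 mL/kg/min

40.51 mL/kg/min


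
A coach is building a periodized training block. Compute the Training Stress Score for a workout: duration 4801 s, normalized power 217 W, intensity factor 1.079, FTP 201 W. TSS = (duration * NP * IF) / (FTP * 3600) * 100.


Product = 4801 * 217 * 1.079 = 1124120.543
Base = 201 * 3600 = 723600
TSS = 1124120.543 / 723600 * 100 = 155.35

155.35 TSS


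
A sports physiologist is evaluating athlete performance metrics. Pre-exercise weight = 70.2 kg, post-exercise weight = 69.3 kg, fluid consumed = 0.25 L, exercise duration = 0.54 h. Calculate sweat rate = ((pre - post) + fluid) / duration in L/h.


Weight loss = 70.2 - 69.3 = 0.9 kg (approx L)
Total sweat = 0.9 + 0.25 = 1.15 L
Sweat rate = 1.15 / 0.54 = 2.13 L/h

2.13 L/h


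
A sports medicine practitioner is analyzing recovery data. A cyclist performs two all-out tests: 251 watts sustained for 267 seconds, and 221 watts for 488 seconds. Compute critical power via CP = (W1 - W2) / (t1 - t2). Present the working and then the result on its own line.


W1 = P1 * t1 = 251 * 267 = 67017 J
W2 = P2 * t2 = 221 * 488 = 107848 J
CP = (67017 - 107848) / (267 - 488)
= 184.76 W

184.76 W


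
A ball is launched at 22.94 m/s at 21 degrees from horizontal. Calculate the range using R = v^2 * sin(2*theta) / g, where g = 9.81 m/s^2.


sin(2 * 21) = sin(42) = 0.669131
v^2 = 22.94^2 = 526.2436
R = 526.2436 * 0.669131 / 9.81
= 35.895 m

35.895 m


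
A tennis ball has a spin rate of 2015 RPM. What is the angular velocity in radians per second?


Convert RPM to rad/s: multiply by 2*pi and divide by 60
omega = 2015 * 2 * pi / 60
= 211.01 rad/s

211.01 rad/s


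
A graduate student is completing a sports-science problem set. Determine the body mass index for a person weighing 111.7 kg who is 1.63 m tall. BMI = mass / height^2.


BMI = mass / height^2
= 111.7 / 1.63^2
= 111.7 / 2.6569
= 42.04 kg/m^2

42.04 kg/m^2


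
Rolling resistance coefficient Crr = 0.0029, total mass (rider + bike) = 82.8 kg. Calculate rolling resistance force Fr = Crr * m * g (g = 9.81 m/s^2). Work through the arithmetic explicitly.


Fr = Crr * m * g
= 0.0029 * 82.8 * 9.81
= 2.356 N

2.356 N


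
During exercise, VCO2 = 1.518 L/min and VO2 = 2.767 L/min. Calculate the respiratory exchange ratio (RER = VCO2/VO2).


RER = VCO2 / VO2
= 1.518 / 2.767
= 0.5486

0.5486


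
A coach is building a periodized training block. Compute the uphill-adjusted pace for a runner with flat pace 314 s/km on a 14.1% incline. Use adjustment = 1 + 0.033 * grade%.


Adjustment factor = 1 + 0.033 * 14.1 = 1.4653
Grade-adjusted pace = 314 * 1.4653 = 460.1 s/km

460.1 s/km


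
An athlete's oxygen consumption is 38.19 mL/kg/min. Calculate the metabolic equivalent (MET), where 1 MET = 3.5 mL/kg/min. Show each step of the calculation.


MET = VO2 / 3.5
= 38.19 / 3.5
= 10.91 METs

10.91 METs


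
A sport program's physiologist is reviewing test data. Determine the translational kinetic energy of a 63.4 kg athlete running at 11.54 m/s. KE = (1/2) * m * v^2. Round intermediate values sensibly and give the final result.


KE = 0.5 * m * v^2
= 0.5 * 63.4 * 11.54^2
= 0.5 * 63.4 * 133.1716
= 4221.54 J

4221.54 J


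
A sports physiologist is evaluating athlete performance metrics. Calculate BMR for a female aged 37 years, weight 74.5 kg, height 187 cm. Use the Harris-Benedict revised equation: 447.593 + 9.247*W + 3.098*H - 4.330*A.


Substituting values:
W term = 9.247 * 74.5 = 688.9015
H term = 3.098 * 187 = 579.326
A term = 4.330 * 37 = 160.21
BMR = 1555.61 kcal/day

1555.61 kcal/day
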